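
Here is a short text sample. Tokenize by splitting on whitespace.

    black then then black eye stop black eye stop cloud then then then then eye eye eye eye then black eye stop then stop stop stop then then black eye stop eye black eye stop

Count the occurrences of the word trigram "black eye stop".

5

Scanning the 33 overlapping trigram windows for "black eye stop":
  position 4–6: black eye stop
  position 7–9: black eye stop
  position 20–22: black eye stop
  position 29–31: black eye stop
  position 33–35: black eye stop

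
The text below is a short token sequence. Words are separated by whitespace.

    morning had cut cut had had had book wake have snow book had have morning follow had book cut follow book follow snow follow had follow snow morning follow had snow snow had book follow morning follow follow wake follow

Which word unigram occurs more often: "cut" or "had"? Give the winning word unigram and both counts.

"cut": 3 occurrences
"had": 9 occurrences

"had" (9 vs 3)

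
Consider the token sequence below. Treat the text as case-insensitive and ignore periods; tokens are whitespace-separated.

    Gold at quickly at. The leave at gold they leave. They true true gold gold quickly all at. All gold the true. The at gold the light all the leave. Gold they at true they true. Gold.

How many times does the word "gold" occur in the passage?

8

Scanning the 37 tokens for "gold":
  position 1: gold
  position 8: gold
  position 14: gold
  position 15: gold
  position 20: gold
  position 25: gold
  position 31: gold
  position 37: gold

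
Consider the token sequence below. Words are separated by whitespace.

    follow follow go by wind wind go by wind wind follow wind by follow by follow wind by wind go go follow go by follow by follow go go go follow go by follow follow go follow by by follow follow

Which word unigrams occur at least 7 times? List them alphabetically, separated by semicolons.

Unigram counts meeting the condition (at least 7 times):
  by: 10
  follow: 14
  go: 10
  wind: 7

by; follow; go; wind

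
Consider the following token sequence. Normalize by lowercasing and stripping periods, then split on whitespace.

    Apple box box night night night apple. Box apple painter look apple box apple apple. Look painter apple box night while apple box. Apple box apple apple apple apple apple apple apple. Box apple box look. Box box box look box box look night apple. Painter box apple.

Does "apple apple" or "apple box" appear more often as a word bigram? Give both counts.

"apple apple": 7 occurrences
"apple box": 8 occurrences

"apple box" (8 vs 7)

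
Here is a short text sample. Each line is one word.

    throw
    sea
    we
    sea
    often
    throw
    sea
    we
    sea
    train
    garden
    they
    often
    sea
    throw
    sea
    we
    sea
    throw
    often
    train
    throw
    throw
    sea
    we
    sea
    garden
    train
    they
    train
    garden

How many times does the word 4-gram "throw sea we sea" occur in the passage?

4

Scanning the 28 overlapping 4-gram windows for "throw sea we sea":
  position 1–4: throw sea we sea
  position 6–9: throw sea we sea
  position 15–18: throw sea we sea
  position 23–26: throw sea we sea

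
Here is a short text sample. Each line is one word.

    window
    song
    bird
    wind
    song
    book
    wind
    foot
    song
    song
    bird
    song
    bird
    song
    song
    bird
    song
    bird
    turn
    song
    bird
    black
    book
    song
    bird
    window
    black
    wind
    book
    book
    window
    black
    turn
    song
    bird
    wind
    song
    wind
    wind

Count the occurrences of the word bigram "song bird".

8

Scanning the 38 overlapping bigram windows for "song bird":
  position 2–3: song bird
  position 10–11: song bird
  position 12–13: song bird
  position 15–16: song bird
  position 17–18: song bird
  position 20–21: song bird
  position 24–25: song bird
  position 34–35: song bird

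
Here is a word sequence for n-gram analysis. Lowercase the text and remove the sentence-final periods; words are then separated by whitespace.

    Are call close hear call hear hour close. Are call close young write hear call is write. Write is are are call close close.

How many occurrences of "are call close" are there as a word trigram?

3

Scanning the 22 overlapping trigram windows for "are call close":
  position 1–3: are call close
  position 9–11: are call close
  position 21–23: are call close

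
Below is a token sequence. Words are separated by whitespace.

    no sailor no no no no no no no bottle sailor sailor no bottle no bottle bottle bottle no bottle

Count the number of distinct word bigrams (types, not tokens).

8

20 tokens → 19 bigram windows in total.
Repeated bigrams (each contributes count−1 duplicates):
  no no: 6
  no bottle: 4
  bottle bottle: 2
  bottle no: 2
  sailor no: 2
11 duplicate windows → 19 − 11 = 8 distinct.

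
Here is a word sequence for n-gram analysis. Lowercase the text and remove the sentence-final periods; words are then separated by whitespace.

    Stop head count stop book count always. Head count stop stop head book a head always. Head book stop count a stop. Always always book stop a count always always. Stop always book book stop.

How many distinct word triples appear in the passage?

32

35 tokens → 33 trigram windows in total.
Repeated trigrams (each contributes count−1 duplicates):
  head count stop: 2
1 duplicate windows → 33 − 1 = 32 distinct.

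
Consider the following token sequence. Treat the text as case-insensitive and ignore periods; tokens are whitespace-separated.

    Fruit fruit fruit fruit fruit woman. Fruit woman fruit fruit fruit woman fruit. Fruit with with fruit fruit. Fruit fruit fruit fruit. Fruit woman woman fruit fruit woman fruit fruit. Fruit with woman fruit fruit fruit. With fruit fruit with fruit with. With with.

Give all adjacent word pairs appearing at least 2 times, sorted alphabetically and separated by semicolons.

fruit fruit; fruit with; fruit woman; with fruit; with with; woman fruit

Bigram counts meeting the condition (at least 2 times):
  fruit fruit: 19
  fruit with: 5
  fruit woman: 5
  with fruit: 3
  with with: 3
  woman fruit: 6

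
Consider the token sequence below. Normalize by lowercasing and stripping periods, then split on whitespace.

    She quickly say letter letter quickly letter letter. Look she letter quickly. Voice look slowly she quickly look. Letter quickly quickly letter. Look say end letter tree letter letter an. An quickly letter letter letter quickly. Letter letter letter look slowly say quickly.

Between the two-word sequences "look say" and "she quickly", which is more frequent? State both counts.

"she quickly" (2 vs 1)

"look say": 1 occurrence
"she quickly": 2 occurrences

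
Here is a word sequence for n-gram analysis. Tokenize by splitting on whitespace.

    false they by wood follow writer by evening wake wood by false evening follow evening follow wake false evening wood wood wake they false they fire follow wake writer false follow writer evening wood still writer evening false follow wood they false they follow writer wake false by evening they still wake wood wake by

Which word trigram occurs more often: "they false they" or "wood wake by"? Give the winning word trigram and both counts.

"they false they" (2 vs 1)

"they false they": 2 occurrences
"wood wake by": 1 occurrence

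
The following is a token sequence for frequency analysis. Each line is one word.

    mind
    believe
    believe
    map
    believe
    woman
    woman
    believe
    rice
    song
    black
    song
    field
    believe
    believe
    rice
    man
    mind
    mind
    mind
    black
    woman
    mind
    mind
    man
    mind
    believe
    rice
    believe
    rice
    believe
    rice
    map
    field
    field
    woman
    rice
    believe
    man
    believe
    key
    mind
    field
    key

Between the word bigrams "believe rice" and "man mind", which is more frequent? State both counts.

"believe rice": 5 occurrences
"man mind": 2 occurrences

"believe rice" (5 vs 2)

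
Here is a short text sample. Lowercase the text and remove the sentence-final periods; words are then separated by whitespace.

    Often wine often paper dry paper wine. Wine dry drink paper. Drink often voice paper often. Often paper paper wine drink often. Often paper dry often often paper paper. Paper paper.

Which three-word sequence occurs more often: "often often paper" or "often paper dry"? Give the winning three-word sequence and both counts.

"often often paper": 3 occurrences
"often paper dry": 2 occurrences

"often often paper" (3 vs 2)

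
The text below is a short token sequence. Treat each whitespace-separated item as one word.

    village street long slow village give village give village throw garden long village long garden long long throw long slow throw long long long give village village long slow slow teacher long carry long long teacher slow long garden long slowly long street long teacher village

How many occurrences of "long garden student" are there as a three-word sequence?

Scanning the 44 overlapping trigram windows for "long garden student":
  (none found)

0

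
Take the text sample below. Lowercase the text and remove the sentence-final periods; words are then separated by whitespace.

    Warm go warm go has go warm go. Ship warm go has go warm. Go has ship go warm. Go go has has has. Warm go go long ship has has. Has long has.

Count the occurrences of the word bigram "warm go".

Scanning the 33 overlapping bigram windows for "warm go":
  position 1–2: warm go
  position 3–4: warm go
  position 7–8: warm go
  position 10–11: warm go
  position 14–15: warm go
  position 19–20: warm go
  position 25–26: warm go

7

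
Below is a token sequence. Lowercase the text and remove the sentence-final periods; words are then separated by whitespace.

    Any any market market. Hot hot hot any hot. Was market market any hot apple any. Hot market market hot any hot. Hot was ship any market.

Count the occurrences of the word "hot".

9

Scanning the 27 tokens for "hot":
  position 5: hot
  position 6: hot
  position 7: hot
  position 9: hot
  position 14: hot
  position 17: hot
  position 20: hot
  position 22: hot
  position 23: hot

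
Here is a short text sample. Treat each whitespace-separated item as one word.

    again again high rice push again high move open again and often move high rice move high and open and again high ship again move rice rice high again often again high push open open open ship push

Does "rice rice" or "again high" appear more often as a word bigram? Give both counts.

"rice rice": 1 occurrence
"again high": 4 occurrences

"again high" (4 vs 1)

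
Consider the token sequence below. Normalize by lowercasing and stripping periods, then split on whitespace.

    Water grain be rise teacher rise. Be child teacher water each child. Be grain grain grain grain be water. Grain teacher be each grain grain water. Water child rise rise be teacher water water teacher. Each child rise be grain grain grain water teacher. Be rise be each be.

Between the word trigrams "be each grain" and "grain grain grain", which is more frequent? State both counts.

"grain grain grain" (3 vs 1)

"be each grain": 1 occurrence
"grain grain grain": 3 occurrences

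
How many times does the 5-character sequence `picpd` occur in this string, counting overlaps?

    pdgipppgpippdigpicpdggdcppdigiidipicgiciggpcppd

1

Sliding a length-5 window over the 47 characters (43 positions):
  position 16–20: picpd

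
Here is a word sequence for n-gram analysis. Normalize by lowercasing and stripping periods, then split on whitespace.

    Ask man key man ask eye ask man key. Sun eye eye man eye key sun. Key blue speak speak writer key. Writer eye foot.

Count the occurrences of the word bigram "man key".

2

Scanning the 24 overlapping bigram windows for "man key":
  position 2–3: man key
  position 8–9: man key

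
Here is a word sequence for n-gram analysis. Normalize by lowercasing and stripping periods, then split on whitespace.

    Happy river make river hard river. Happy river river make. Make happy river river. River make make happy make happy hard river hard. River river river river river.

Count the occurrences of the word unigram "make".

6

Scanning the 28 tokens for "make":
  position 3: make
  position 10: make
  position 11: make
  position 16: make
  position 17: make
  position 19: make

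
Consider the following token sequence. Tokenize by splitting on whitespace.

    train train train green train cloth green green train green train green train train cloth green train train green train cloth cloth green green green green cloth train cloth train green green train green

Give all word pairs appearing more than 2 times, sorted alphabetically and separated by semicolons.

cloth green; green green; green train; train cloth; train green; train train

Bigram counts meeting the condition (more than 2 times):
  cloth green: 3
  green green: 5
  green train: 7
  train cloth: 4
  train green: 6
  train train: 4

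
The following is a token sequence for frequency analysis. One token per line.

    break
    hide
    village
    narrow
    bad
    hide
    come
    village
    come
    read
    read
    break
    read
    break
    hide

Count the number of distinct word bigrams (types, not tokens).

12

15 tokens → 14 bigram windows in total.
Repeated bigrams (each contributes count−1 duplicates):
  break hide: 2
  read break: 2
2 duplicate windows → 14 − 2 = 12 distinct.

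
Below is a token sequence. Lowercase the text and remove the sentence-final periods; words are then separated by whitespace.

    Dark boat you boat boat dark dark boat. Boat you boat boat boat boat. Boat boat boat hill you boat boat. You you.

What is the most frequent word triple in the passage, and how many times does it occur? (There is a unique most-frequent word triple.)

Trigram frequencies (highest first):
  boat boat boat: 5
  you boat boat: 3
  boat you boat: 2
  boat boat you: 2
  dark boat you: 1
  boat boat dark: 1
  … (7 more, each ≤ 1)

"boat boat boat", 5 times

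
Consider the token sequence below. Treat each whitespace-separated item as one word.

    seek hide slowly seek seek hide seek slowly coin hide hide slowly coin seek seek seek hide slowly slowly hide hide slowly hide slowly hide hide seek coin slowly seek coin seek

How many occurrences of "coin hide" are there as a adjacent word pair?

1

Scanning the 31 overlapping bigram windows for "coin hide":
  position 9–10: coin hide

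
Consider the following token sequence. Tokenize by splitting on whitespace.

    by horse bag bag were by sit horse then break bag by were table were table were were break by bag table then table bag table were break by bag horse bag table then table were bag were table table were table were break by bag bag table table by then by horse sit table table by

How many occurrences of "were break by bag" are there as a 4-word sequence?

Scanning the 54 overlapping 4-gram windows for "were break by bag":
  position 18–21: were break by bag
  position 27–30: were break by bag
  position 43–46: were break by bag

3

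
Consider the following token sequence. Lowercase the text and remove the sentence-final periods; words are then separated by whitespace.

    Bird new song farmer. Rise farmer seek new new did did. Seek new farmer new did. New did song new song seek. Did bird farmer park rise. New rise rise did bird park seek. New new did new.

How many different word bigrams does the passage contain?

38 tokens → 37 bigram windows in total.
Repeated bigrams (each contributes count−1 duplicates):
  new did: 4
  seek new: 3
  did bird: 2
  did new: 2
  new new: 2
  new song: 2
9 duplicate windows → 37 − 9 = 28 distinct.

28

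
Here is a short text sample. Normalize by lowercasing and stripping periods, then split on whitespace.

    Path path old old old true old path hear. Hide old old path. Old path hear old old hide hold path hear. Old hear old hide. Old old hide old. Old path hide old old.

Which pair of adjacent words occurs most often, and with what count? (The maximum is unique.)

"old old", 7 times

Bigram frequencies (highest first):
  old old: 7
  old path: 4
  hide old: 4
  path hear: 3
  hear old: 3
  old hide: 3
  … (9 more, each ≤ 2)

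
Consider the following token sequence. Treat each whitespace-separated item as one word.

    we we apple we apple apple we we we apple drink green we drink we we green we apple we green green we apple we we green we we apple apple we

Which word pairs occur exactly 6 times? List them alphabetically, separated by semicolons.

we apple; we we

Bigram counts meeting the condition (exactly 6 times):
  we apple: 6
  we we: 6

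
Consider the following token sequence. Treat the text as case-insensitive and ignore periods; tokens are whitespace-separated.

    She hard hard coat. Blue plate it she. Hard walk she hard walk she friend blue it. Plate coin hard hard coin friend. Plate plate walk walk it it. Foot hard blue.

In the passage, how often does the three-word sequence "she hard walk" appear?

2

Scanning the 30 overlapping trigram windows for "she hard walk":
  position 8–10: she hard walk
  position 11–13: she hard walk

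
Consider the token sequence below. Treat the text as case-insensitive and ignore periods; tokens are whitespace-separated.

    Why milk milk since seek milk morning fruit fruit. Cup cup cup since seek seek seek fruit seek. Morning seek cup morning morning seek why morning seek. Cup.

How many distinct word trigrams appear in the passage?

25

28 tokens → 26 trigram windows in total.
Repeated trigrams (each contributes count−1 duplicates):
  morning seek cup: 2
1 duplicate windows → 26 − 1 = 25 distinct.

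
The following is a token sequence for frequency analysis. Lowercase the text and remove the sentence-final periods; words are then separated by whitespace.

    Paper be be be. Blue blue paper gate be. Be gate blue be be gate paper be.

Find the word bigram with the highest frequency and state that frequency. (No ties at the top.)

"be be", 4 times

Bigram frequencies (highest first):
  be be: 4
  paper be: 2
  be gate: 2
  be blue: 1
  blue blue: 1
  blue paper: 1
  … (5 more, each ≤ 1)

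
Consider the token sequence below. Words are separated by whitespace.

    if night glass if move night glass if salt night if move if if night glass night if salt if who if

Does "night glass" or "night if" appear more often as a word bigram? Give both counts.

"night glass": 3 occurrences
"night if": 2 occurrences

"night glass" (3 vs 2)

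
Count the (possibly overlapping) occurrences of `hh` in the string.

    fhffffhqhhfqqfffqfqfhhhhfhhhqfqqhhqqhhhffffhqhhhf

Sliding a length-2 window over the 49 characters (48 positions):
  position 9–10: hh
  position 21–22: hh
  position 22–23: hh
  position 23–24: hh
  position 26–27: hh
  position 27–28: hh
  position 33–34: hh
  position 37–38: hh
  position 38–39: hh
  position 46–47: hh
  … (1 more)

11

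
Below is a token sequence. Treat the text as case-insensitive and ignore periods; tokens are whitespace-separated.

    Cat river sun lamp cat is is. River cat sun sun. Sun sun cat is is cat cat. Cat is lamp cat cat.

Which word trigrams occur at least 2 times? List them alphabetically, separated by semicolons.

Trigram counts meeting the condition (at least 2 times):
  cat is is: 2
  sun sun sun: 2

cat is is; sun sun sun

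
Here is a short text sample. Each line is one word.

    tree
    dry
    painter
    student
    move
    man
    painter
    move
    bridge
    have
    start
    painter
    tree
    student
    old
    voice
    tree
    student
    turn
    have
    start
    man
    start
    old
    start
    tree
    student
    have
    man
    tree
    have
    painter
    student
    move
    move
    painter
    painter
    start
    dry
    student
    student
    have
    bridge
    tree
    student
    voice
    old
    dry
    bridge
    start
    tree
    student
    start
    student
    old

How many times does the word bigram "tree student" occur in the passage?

5

Scanning the 54 overlapping bigram windows for "tree student":
  position 13–14: tree student
  position 17–18: tree student
  position 26–27: tree student
  position 44–45: tree student
  position 51–52: tree student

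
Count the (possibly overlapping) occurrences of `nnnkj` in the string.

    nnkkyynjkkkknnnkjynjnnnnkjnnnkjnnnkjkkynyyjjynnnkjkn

5

Sliding a length-5 window over the 52 characters (48 positions):
  position 13–17: nnnkj
  position 22–26: nnnkj
  position 27–31: nnnkj
  position 32–36: nnnkj
  position 46–50: nnnkj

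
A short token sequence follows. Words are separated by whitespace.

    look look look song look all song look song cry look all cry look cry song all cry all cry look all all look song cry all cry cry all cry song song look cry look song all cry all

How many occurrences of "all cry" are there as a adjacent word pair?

6

Scanning the 39 overlapping bigram windows for "all cry":
  position 12–13: all cry
  position 17–18: all cry
  position 19–20: all cry
  position 27–28: all cry
  position 30–31: all cry
  position 38–39: all cry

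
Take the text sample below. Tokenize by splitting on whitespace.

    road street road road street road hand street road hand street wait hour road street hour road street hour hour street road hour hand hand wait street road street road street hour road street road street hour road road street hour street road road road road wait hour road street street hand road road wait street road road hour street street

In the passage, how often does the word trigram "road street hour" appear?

Scanning the 59 overlapping trigram windows for "road street hour":
  position 14–16: road street hour
  position 17–19: road street hour
  position 30–32: road street hour
  position 35–37: road street hour
  position 39–41: road street hour

5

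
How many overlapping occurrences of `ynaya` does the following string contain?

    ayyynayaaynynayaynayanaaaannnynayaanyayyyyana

Sliding a length-5 window over the 45 characters (41 positions):
  position 4–8: ynaya
  position 12–16: ynaya
  position 17–21: ynaya
  position 30–34: ynaya

4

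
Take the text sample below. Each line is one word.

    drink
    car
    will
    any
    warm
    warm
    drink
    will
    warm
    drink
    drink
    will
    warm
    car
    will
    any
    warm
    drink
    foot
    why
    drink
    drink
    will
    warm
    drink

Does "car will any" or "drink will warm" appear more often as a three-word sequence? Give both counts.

"car will any": 2 occurrences
"drink will warm": 3 occurrences

"drink will warm" (3 vs 2)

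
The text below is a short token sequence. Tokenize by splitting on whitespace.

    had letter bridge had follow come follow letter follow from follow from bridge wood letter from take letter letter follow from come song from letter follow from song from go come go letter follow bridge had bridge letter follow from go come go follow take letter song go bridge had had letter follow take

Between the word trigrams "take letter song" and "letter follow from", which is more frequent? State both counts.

"take letter song": 1 occurrence
"letter follow from": 4 occurrences

"letter follow from" (4 vs 1)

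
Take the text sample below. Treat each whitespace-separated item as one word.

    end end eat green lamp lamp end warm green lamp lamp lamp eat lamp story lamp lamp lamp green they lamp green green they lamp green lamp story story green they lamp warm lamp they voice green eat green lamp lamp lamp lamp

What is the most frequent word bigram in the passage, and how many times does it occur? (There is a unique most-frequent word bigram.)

"lamp lamp", 8 times

Bigram frequencies (highest first):
  lamp lamp: 8
  green lamp: 4
  lamp green: 3
  green they: 3
  they lamp: 3
  eat green: 2
  … (18 more, each ≤ 2)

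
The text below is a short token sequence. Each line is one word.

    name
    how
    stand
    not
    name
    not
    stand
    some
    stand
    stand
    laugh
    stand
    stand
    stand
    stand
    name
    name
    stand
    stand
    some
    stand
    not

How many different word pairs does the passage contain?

22 tokens → 21 bigram windows in total.
Repeated bigrams (each contributes count−1 duplicates):
  stand stand: 5
  some stand: 2
  stand not: 2
  stand some: 2
7 duplicate windows → 21 − 7 = 14 distinct.

14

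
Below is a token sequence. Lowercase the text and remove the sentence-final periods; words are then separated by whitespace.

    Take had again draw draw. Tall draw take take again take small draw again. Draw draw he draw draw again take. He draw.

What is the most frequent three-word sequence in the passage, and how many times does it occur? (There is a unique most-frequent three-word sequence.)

Trigram frequencies (highest first):
  again draw draw: 2
  take had again: 1
  had again draw: 1
  draw draw tall: 1
  draw tall draw: 1
  tall draw take: 1
  … (14 more, each ≤ 1)

"again draw draw", 2 times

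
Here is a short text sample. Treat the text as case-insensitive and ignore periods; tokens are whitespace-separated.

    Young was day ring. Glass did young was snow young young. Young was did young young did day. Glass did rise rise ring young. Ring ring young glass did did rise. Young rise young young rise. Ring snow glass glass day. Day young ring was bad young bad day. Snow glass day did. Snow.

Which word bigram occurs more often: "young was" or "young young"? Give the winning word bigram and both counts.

"young was": 3 occurrences
"young young": 4 occurrences

"young young" (4 vs 3)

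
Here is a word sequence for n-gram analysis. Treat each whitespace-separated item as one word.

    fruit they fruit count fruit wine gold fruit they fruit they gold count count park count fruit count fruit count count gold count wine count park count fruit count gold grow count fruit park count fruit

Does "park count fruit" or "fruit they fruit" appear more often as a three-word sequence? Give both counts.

"park count fruit" (3 vs 2)

"park count fruit": 3 occurrences
"fruit they fruit": 2 occurrences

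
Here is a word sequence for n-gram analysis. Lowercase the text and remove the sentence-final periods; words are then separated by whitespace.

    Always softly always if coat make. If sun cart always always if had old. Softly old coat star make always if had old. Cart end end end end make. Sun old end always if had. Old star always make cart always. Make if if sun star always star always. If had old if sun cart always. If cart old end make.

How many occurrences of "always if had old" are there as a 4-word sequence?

Scanning the 58 overlapping 4-gram windows for "always if had old":
  position 11–14: always if had old
  position 20–23: always if had old
  position 33–36: always if had old
  position 49–52: always if had old

4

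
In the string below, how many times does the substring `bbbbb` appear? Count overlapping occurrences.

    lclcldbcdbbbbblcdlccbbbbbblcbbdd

Sliding a length-5 window over the 32 characters (28 positions):
  position 10–14: bbbbb
  position 21–25: bbbbb
  position 22–26: bbbbb

3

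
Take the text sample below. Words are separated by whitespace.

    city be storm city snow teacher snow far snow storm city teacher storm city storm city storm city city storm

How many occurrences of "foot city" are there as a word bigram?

Scanning the 19 overlapping bigram windows for "foot city":
  (none found)

0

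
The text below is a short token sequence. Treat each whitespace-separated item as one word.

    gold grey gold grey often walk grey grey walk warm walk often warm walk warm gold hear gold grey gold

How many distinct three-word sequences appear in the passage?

20 tokens → 18 trigram windows in total.
Repeated trigrams (each contributes count−1 duplicates):
  gold grey gold: 2
1 duplicate windows → 18 − 1 = 17 distinct.

17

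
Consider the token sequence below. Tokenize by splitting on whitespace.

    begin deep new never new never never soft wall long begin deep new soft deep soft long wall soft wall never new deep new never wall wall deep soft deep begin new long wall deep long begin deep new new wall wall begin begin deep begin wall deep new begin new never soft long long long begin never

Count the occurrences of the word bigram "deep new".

5

Scanning the 57 overlapping bigram windows for "deep new":
  position 2–3: deep new
  position 12–13: deep new
  position 23–24: deep new
  position 38–39: deep new
  position 48–49: deep new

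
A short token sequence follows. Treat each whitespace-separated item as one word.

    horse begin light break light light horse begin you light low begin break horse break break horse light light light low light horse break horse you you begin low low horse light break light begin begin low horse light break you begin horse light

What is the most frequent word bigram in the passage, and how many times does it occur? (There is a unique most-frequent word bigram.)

Bigram frequencies (highest first):
  horse light: 4
  light break: 3
  light light: 3
  break horse: 3
  horse begin: 2
  break light: 2
  … (20 more, each ≤ 2)

"horse light", 4 times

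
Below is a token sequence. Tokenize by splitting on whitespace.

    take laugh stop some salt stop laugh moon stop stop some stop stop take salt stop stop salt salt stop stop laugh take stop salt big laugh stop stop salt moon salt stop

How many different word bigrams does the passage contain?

20

33 tokens → 32 bigram windows in total.
Repeated bigrams (each contributes count−1 duplicates):
  stop stop: 5
  salt stop: 4
  stop salt: 3
  laugh stop: 2
  stop laugh: 2
  stop some: 2
12 duplicate windows → 32 − 12 = 20 distinct.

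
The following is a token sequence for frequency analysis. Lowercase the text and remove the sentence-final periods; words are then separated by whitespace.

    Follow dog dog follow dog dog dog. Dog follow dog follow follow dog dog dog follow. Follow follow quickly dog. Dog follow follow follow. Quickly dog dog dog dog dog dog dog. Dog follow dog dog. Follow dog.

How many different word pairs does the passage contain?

38 tokens → 37 bigram windows in total.
Repeated bigrams (each contributes count−1 duplicates):
  dog dog: 15
  dog follow: 7
  follow dog: 6
  follow follow: 5
  follow quickly: 2
  quickly dog: 2
31 duplicate windows → 37 − 31 = 6 distinct.

6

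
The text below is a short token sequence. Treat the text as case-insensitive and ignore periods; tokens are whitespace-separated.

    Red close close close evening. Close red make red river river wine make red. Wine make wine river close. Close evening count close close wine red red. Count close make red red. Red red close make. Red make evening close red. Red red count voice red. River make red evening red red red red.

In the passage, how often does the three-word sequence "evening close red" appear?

2

Scanning the 52 overlapping trigram windows for "evening close red":
  position 5–7: evening close red
  position 39–41: evening close red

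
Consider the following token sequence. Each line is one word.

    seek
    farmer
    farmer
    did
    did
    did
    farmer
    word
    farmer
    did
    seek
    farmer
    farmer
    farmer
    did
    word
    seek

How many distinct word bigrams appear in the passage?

17 tokens → 16 bigram windows in total.
Repeated bigrams (each contributes count−1 duplicates):
  farmer did: 3
  farmer farmer: 3
  did did: 2
  seek farmer: 2
6 duplicate windows → 16 − 6 = 10 distinct.

10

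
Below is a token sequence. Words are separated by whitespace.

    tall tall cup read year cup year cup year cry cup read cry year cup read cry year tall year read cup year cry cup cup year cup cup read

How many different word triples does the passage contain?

22

30 tokens → 28 trigram windows in total.
Repeated trigrams (each contributes count−1 duplicates):
  cup read cry: 2
  cup year cry: 2
  cup year cup: 2
  read cry year: 2
  year cry cup: 2
  year cup year: 2
6 duplicate windows → 28 − 6 = 22 distinct.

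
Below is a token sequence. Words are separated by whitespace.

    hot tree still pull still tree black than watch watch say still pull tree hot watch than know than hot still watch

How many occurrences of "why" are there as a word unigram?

0

Scanning the 22 tokens for "why":
  (none found)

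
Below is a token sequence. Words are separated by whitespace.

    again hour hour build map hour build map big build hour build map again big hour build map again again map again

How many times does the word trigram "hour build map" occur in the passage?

4

Scanning the 20 overlapping trigram windows for "hour build map":
  position 3–5: hour build map
  position 6–8: hour build map
  position 11–13: hour build map
  position 16–18: hour build map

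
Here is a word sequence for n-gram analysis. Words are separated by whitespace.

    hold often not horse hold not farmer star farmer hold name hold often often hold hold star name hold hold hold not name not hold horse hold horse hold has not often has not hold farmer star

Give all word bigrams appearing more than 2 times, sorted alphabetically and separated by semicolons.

Bigram counts meeting the condition (more than 2 times):
  hold hold: 3
  horse hold: 3

hold hold; horse hold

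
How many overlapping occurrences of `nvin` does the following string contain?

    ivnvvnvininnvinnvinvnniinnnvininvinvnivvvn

5

Sliding a length-4 window over the 42 characters (39 positions):
  position 6–9: nvin
  position 12–15: nvin
  position 16–19: nvin
  position 27–30: nvin
  position 32–35: nvin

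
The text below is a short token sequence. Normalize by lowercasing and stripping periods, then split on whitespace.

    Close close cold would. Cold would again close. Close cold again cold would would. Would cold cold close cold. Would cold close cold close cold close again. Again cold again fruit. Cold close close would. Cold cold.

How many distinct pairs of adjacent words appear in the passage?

37 tokens → 36 bigram windows in total.
Repeated bigrams (each contributes count−1 duplicates):
  close cold: 5
  cold close: 5
  cold would: 4
  would cold: 4
  close close: 3
  again cold: 2
  cold again: 2
  cold cold: 2
  … (1 more repeated)
20 duplicate windows → 36 − 20 = 16 distinct.

16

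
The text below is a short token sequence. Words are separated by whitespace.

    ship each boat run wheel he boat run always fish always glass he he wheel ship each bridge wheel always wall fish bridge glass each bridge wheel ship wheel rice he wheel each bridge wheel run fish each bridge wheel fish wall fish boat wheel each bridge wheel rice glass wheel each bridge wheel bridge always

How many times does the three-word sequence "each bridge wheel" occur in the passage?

Scanning the 54 overlapping trigram windows for "each bridge wheel":
  position 17–19: each bridge wheel
  position 25–27: each bridge wheel
  position 33–35: each bridge wheel
  position 38–40: each bridge wheel
  position 46–48: each bridge wheel
  position 52–54: each bridge wheel

6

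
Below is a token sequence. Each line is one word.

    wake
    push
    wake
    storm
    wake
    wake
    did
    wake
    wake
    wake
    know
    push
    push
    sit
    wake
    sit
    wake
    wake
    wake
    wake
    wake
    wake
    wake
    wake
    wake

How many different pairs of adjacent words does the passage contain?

25 tokens → 24 bigram windows in total.
Repeated bigrams (each contributes count−1 duplicates):
  wake wake: 11
  sit wake: 2
11 duplicate windows → 24 − 11 = 13 distinct.

13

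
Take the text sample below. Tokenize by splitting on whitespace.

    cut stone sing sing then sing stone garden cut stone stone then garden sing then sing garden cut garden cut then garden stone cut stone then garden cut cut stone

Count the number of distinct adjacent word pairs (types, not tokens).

30 tokens → 29 bigram windows in total.
Repeated bigrams (each contributes count−1 duplicates):
  cut stone: 4
  garden cut: 4
  then garden: 3
  sing then: 2
  stone then: 2
  then sing: 2
11 duplicate windows → 29 − 11 = 18 distinct.

18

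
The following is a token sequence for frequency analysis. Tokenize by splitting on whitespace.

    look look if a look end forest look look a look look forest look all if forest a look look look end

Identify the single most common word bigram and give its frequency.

Bigram frequencies (highest first):
  look look: 5
  a look: 3
  look end: 2
  forest look: 2
  look if: 1
  if a: 1
  … (7 more, each ≤ 1)

"look look", 5 times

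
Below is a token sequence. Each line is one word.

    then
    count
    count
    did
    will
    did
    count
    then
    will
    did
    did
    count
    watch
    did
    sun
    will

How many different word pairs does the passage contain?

13

16 tokens → 15 bigram windows in total.
Repeated bigrams (each contributes count−1 duplicates):
  did count: 2
  will did: 2
2 duplicate windows → 15 − 2 = 13 distinct.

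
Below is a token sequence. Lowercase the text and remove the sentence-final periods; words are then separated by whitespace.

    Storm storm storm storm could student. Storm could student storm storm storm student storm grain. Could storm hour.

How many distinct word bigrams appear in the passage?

18 tokens → 17 bigram windows in total.
Repeated bigrams (each contributes count−1 duplicates):
  storm storm: 5
  student storm: 3
  could student: 2
  storm could: 2
8 duplicate windows → 17 − 8 = 9 distinct.

9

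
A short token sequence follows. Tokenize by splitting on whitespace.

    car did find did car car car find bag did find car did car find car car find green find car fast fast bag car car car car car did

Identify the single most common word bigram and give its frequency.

Bigram frequencies (highest first):
  car car: 7
  car did: 3
  car find: 3
  find car: 3
  did find: 2
  did car: 2
  … (9 more, each ≤ 1)

"car car", 7 times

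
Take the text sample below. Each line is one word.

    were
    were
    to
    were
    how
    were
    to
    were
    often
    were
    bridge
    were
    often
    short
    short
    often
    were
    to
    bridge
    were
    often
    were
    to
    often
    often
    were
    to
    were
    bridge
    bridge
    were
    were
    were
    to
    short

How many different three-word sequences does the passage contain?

26

35 tokens → 33 trigram windows in total.
Repeated trigrams (each contributes count−1 duplicates):
  often were to: 3
  were to were: 3
  bridge were often: 2
  were often were: 2
  were were to: 2
7 duplicate windows → 33 − 7 = 26 distinct.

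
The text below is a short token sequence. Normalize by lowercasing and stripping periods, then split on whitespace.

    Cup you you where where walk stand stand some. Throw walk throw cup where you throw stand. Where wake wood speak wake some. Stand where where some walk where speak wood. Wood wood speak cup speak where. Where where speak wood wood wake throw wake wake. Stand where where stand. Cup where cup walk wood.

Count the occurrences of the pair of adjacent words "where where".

Scanning the 54 overlapping bigram windows for "where where":
  position 4–5: where where
  position 25–26: where where
  position 37–38: where where
  position 38–39: where where
  position 48–49: where where

5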